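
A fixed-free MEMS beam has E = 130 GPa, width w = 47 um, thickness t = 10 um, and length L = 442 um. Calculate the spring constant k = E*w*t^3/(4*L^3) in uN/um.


Step 1: Convert E to consistent units (1 GPa = 1000 uN/um^2).
E = 130 GPa = 130000 uN/um^2
Step 2: Compute t^3 = 10^3 = 1000
Step 3: Compute L^3 = 442^3 = 86350888
Step 4: k = 130000 * 47 * 1000 / (4 * 86350888)
k = 17.6895 uN/um


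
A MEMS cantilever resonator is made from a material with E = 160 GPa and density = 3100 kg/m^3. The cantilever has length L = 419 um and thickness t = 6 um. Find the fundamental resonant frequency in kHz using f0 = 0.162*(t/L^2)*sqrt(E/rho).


Step 1: Convert units to SI.
t_SI = 6e-6 m, L_SI = 419e-6 m
Step 2: Calculate sqrt(E/rho).
sqrt(160e9 / 3100) = 7184.21 m/s
Step 3: Compute f0.
f0 = 0.162 * 6e-6 / (419e-6)^2 * 7184.21 = 39775.6 Hz = 39.78 kHz


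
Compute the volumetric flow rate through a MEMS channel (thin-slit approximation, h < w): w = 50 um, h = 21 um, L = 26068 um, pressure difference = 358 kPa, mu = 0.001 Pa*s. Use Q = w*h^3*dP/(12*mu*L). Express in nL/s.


Step 1: Convert all dimensions to SI (meters).
w = 50e-6 m, h = 21e-6 m, L = 26068e-6 m, dP = 358e3 Pa
Step 2: Q = w * h^3 * dP / (12 * mu * L)
Q = 50e-6 * (21e-6)^3 * 358e3 / (12 * 0.001 * 26068e-6) = 5.2993421e-10 m^3/s
Step 3: Convert Q from m^3/s to nL/s (1 m^3 = 1e12 nL, so multiply by 1e12).
Q = 529.934 nL/s


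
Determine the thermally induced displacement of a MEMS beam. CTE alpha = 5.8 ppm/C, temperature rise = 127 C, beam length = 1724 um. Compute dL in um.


Step 1: Convert CTE: alpha = 5.8 ppm/C = 5.8e-6 /C
Step 2: dL = 5.8e-6 * 127 * 1724
dL = 1.2699 um


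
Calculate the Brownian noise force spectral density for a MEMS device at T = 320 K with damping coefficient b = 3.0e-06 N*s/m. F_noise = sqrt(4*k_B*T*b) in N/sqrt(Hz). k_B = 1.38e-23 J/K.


Step 1: Compute 4 * k_B * T * b
= 4 * 1.38e-23 * 320 * 3.0e-06
= 5.2992e-26 N^2/Hz
Step 2: F_noise = sqrt(5.2992e-26)
F_noise = 2.30e-13 N/sqrt(Hz)


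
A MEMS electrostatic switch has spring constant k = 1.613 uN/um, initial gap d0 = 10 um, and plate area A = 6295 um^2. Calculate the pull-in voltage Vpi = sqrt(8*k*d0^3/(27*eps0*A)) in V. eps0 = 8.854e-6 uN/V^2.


Step 1: Compute numerator: 8 * k * d0^3 = 8 * 1.613 * 10^3 = 12904.0
Step 2: Compute denominator: 27 * eps0 * A = 27 * 8.854e-6 * 6295 = 1.50487
Step 3: Vpi = sqrt(12904.0 / 1.50487)
Vpi = 92.6 V


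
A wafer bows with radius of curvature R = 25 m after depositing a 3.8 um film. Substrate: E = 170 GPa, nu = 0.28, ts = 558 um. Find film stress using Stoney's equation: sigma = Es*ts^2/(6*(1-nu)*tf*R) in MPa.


Step 1: Compute numerator: Es * ts^2 = 170 * 558^2 = 52931880 (GPa*um^2)
Step 2: Compute denominator (R in um): 6*(1-nu)*tf*R = 6*0.72*3.8*25e6 = 410400000.0 (um^2)
Step 3: sigma (GPa) = 52931880 / 410400000.0 = 1.28976e-01 GPa
Step 4: Convert to MPa (x1000): sigma = 129.0 MPa


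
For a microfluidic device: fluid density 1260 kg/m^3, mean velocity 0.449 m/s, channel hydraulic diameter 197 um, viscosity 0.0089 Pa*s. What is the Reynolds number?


Step 1: Convert Dh to meters: Dh = 197e-6 m
Step 2: Re = rho * v * Dh / mu
Re = 1260 * 0.449 * 197e-6 / 0.0089
Re = 12.523


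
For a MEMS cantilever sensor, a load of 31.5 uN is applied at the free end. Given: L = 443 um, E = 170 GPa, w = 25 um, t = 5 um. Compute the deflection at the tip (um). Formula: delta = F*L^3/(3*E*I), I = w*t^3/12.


Step 1: Calculate the second moment of area.
I = w * t^3 / 12 = 25 * 5^3 / 12 = 260.4167 um^4
Step 2: Convert E to consistent units (1 GPa = 1000 uN/um^2).
E = 170 GPa = 170000 uN/um^2
Step 3: Calculate tip deflection.
delta = F * L^3 / (3 * E * I)
delta = 31.5 * 443^3 / (3 * 170000 * 260.4167)
delta = 20.6197 um


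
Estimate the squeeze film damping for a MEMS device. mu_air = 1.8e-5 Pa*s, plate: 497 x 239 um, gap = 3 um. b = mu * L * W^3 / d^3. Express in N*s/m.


Step 1: Convert to SI.
L = 497e-6 m, W = 239e-6 m, d = 3e-6 m
Step 2: W^3 = (239e-6)^3 = 1.37e-11 m^3
Step 3: d^3 = (3e-6)^3 = 2.70e-17 m^3
Step 4: b = 1.8e-5 * 497e-6 * 1.37e-11 / 2.70e-17
b = 4.52e-03 N*s/m


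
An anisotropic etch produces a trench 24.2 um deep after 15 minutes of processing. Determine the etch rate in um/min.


Step 1: Etch rate = depth / time
Step 2: rate = 24.2 / 15
rate = 1.613 um/min


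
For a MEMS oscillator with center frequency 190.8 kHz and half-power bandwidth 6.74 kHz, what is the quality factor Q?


Step 1: Q = f0 / bandwidth
Step 2: Q = 190.8 / 6.74
Q = 28.3


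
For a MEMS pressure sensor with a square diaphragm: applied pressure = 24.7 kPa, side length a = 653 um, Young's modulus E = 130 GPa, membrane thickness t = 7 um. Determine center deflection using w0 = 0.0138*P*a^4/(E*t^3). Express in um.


Step 1: Convert pressure to compatible units (E is in GPa, so P in GPa).
P = 24.7 kPa = 24.7e-6 GPa
Step 2: Compute numerator: 0.0138 * P * a^4.
a^4 = 653^4 = 181824635281
numerator = 0.0138 * 24.7e-6 * 181824635281 = 6.197675e+04
Step 3: Compute denominator: E * t^3 = 130 * 7^3 = 44590
Step 4: w0 = numerator / denominator = 6.197675e+04 / 44590 = 1.3899 um


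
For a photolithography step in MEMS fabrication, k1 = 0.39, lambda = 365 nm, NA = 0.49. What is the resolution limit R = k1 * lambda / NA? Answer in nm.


Step 1: Identify values: k1 = 0.39, lambda = 365 nm, NA = 0.49
Step 2: R = k1 * lambda / NA
R = 0.39 * 365 / 0.49
R = 290.5 nm


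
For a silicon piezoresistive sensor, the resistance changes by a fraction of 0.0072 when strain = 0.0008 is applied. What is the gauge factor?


Step 1: Identify values.
dR/R = 0.0072, strain = 0.0008
Step 2: GF = (dR/R) / strain = 0.0072 / 0.0008
GF = 9.0


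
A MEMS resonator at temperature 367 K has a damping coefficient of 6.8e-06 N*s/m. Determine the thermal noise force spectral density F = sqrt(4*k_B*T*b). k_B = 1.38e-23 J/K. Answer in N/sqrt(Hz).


Step 1: Compute 4 * k_B * T * b
= 4 * 1.38e-23 * 367 * 6.8e-06
= 1.3776e-25 N^2/Hz
Step 2: F_noise = sqrt(1.3776e-25)
F_noise = 3.71e-13 N/sqrt(Hz)


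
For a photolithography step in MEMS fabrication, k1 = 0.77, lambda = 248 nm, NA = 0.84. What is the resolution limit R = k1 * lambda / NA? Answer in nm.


Step 1: Identify values: k1 = 0.77, lambda = 248 nm, NA = 0.84
Step 2: R = k1 * lambda / NA
R = 0.77 * 248 / 0.84
R = 227.3 nm


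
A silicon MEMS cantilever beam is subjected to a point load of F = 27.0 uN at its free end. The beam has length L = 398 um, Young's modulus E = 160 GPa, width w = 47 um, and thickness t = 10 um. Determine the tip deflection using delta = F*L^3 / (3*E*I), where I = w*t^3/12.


Step 1: Calculate the second moment of area.
I = w * t^3 / 12 = 47 * 10^3 / 12 = 3916.6667 um^4
Step 2: Convert E to consistent units (1 GPa = 1000 uN/um^2).
E = 160 GPa = 160000 uN/um^2
Step 3: Calculate tip deflection.
delta = F * L^3 / (3 * E * I)
delta = 27.0 * 398^3 / (3 * 160000 * 3916.6667)
delta = 0.9054 um


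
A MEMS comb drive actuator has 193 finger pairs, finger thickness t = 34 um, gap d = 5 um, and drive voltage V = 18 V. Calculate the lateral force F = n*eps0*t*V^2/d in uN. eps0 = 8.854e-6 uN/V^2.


Step 1: Parameters: n=193, eps0=8.854e-6 uN/V^2, t=34 um, V=18 V, d=5 um
Step 2: V^2 = 324
Step 3: F = 193 * 8.854e-6 * 34 * 324 / 5
F = 3.765 uN


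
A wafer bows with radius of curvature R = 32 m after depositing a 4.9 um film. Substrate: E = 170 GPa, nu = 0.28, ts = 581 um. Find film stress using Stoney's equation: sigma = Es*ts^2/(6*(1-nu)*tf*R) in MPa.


Step 1: Compute numerator: Es * ts^2 = 170 * 581^2 = 57385370 (GPa*um^2)
Step 2: Compute denominator (R in um): 6*(1-nu)*tf*R = 6*0.72*4.9*32e6 = 677376000.0 (um^2)
Step 3: sigma (GPa) = 57385370 / 677376000.0 = 8.4717e-02 GPa
Step 4: Convert to MPa (x1000): sigma = 84.7 MPa


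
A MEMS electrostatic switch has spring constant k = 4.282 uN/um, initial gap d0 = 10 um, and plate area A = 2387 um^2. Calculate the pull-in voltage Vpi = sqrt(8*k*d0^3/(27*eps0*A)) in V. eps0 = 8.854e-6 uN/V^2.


Step 1: Compute numerator: 8 * k * d0^3 = 8 * 4.282 * 10^3 = 34256.0
Step 2: Compute denominator: 27 * eps0 * A = 27 * 8.854e-6 * 2387 = 0.570631
Step 3: Vpi = sqrt(34256.0 / 0.570631)
Vpi = 245.01 V


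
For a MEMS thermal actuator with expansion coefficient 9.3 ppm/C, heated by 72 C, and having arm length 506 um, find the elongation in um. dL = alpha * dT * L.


Step 1: Convert CTE: alpha = 9.3 ppm/C = 9.3e-6 /C
Step 2: dL = 9.3e-6 * 72 * 506
dL = 0.3388 um


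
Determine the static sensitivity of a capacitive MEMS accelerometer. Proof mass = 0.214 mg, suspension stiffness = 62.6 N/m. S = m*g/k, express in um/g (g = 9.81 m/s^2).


Step 1: Convert mass: m = 0.214 mg = 2.14e-07 kg
Step 2: S = m * g / k = 2.14e-07 * 9.81 / 62.6
Step 3: S = 3.35e-08 m/g
Step 4: Convert to um/g: S = 0.034 um/g


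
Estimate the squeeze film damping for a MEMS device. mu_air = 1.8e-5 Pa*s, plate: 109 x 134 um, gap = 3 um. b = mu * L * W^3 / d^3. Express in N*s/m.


Step 1: Convert to SI.
L = 109e-6 m, W = 134e-6 m, d = 3e-6 m
Step 2: W^3 = (134e-6)^3 = 2.41e-12 m^3
Step 3: d^3 = (3e-6)^3 = 2.70e-17 m^3
Step 4: b = 1.8e-5 * 109e-6 * 2.41e-12 / 2.70e-17
b = 1.75e-04 N*s/m


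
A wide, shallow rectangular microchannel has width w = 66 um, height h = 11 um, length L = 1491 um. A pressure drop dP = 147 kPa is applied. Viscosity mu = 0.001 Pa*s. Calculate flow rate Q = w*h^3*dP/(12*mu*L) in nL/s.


Step 1: Convert all dimensions to SI (meters).
w = 66e-6 m, h = 11e-6 m, L = 1491e-6 m, dP = 147e3 Pa
Step 2: Q = w * h^3 * dP / (12 * mu * L)
Q = 66e-6 * (11e-6)^3 * 147e3 / (12 * 0.001 * 1491e-6) = 7.2173944e-10 m^3/s
Step 3: Convert Q from m^3/s to nL/s (1 m^3 = 1e12 nL, so multiply by 1e12).
Q = 721.739 nL/s


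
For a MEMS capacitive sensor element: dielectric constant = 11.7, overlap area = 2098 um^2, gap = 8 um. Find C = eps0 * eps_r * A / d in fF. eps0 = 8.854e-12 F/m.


Step 1: Convert area to m^2: A = 2098e-12 m^2
Step 2: Convert gap to m: d = 8e-6 m
Step 3: C = eps0 * eps_r * A / d
C = 8.854e-12 * 11.7 * 2098e-12 / 8e-6
Step 4: Convert to fF (multiply by 1e15).
C = 27.17 fF


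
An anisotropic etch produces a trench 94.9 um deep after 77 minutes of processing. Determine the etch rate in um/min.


Step 1: Etch rate = depth / time
Step 2: rate = 94.9 / 77
rate = 1.232 um/min


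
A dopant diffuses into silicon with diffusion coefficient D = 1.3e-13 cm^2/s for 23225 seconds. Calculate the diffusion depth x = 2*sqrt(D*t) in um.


Step 1: Compute D*t = 1.3e-13 * 23225 = 3.01925e-09 cm^2
Step 2: sqrt(D*t) = 5.49477e-05 cm
Step 3: x = 2 * 5.49477e-05 cm = 1.098954e-04 cm
Step 4: Convert to um (1 cm = 1e4 um): x = 1.099 um


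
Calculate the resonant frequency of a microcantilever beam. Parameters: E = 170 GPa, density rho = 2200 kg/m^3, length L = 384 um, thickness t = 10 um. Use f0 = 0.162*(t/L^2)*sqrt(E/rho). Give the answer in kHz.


Step 1: Convert units to SI.
t_SI = 10e-6 m, L_SI = 384e-6 m
Step 2: Calculate sqrt(E/rho).
sqrt(170e9 / 2200) = 8790.49 m/s
Step 3: Compute f0.
f0 = 0.162 * 10e-6 / (384e-6)^2 * 8790.49 = 96575.2 Hz = 96.58 kHz


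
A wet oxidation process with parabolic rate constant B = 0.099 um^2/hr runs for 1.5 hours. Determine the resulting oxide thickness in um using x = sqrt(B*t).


Step 1: Compute B*t = 0.099 * 1.5 = 0.1485
Step 2: x = sqrt(0.1485)
x = 0.385 um


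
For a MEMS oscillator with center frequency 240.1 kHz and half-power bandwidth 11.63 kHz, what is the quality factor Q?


Step 1: Q = f0 / bandwidth
Step 2: Q = 240.1 / 11.63
Q = 20.6


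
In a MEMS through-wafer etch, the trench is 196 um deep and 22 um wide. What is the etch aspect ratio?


Step 1: AR = depth / width
Step 2: AR = 196 / 22
AR = 8.9


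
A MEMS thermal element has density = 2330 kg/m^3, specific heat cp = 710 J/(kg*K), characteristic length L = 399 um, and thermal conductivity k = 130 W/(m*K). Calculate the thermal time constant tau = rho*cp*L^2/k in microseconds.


Step 1: Convert L to m: L = 399e-6 m
Step 2: L^2 = (399e-6)^2 = 1.59201e-07 m^2
Step 3: tau = 2330 * 710 * 1.59201e-07 / 130 = 2.02589396e-03 s
Step 4: Convert to microseconds (multiply by 1e6).
tau = 2025.894 us


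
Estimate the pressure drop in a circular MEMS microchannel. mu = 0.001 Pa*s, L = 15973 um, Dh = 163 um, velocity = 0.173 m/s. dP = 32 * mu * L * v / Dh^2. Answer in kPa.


Step 1: Convert to SI: L = 15973e-6 m, Dh = 163e-6 m
Step 2: dP = 32 * 0.001 * 15973e-6 * 0.173 / (163e-6)^2
Step 3: dP = 3328.18 Pa
Step 4: Convert to kPa: dP = 3.33 kPa


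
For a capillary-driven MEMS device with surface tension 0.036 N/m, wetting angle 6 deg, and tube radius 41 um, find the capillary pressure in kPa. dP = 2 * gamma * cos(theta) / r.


Step 1: cos(6 deg) = 0.9945
Step 2: Convert r to m: r = 41e-6 m
Step 3: dP = 2 * 0.036 * 0.9945 / 41e-6 = 1746.4 Pa
Step 4: Convert Pa to kPa (divide by 1000).
dP = 1.75 kPa


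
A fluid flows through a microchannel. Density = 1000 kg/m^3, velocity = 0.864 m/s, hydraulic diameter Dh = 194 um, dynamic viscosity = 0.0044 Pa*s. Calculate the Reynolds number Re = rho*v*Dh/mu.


Step 1: Convert Dh to meters: Dh = 194e-6 m
Step 2: Re = rho * v * Dh / mu
Re = 1000 * 0.864 * 194e-6 / 0.0044
Re = 38.095


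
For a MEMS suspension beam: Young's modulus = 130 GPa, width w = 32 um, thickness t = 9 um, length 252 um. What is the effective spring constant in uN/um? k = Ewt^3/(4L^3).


Step 1: Convert E to consistent units (1 GPa = 1000 uN/um^2).
E = 130 GPa = 130000 uN/um^2
Step 2: Compute t^3 = 9^3 = 729
Step 3: Compute L^3 = 252^3 = 16003008
Step 4: k = 130000 * 32 * 729 / (4 * 16003008)
k = 47.3761 uN/um


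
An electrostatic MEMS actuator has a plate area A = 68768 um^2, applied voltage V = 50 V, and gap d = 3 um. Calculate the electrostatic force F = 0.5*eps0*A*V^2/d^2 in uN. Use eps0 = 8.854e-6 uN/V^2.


Step 1: Identify parameters.
eps0 = 8.854e-6 uN/V^2, A = 68768 um^2, V = 50 V, d = 3 um
Step 2: Compute V^2 = 50^2 = 2500
Step 3: Compute d^2 = 3^2 = 9
Step 4: F = 0.5 * 8.854e-6 * 68768 * 2500 / 9
F = 84.566 uN


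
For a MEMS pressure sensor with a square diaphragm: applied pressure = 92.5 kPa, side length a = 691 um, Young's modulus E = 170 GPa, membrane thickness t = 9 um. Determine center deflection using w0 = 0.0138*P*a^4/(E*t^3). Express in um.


Step 1: Convert pressure to compatible units (E is in GPa, so P in GPa).
P = 92.5 kPa = 92.5e-6 GPa
Step 2: Compute numerator: 0.0138 * P * a^4.
a^4 = 691^4 = 227988105361
numerator = 0.0138 * 92.5e-6 * 227988105361 = 2.910268e+05
Step 3: Compute denominator: E * t^3 = 170 * 9^3 = 123930
Step 4: w0 = numerator / denominator = 2.910268e+05 / 123930 = 2.3483 um


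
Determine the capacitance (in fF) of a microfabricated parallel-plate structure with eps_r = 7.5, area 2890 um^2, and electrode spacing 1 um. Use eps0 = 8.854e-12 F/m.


Step 1: Convert area to m^2: A = 2890e-12 m^2
Step 2: Convert gap to m: d = 1e-6 m
Step 3: C = eps0 * eps_r * A / d
C = 8.854e-12 * 7.5 * 2890e-12 / 1e-6
Step 4: Convert to fF (multiply by 1e15).
C = 191.91 fF


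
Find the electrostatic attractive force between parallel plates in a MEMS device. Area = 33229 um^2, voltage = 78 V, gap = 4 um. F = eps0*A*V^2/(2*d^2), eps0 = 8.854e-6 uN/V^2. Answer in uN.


Step 1: Identify parameters.
eps0 = 8.854e-6 uN/V^2, A = 33229 um^2, V = 78 V, d = 4 um
Step 2: Compute V^2 = 78^2 = 6084
Step 3: Compute d^2 = 4^2 = 16
Step 4: F = 0.5 * 8.854e-6 * 33229 * 6084 / 16
F = 55.937 uN


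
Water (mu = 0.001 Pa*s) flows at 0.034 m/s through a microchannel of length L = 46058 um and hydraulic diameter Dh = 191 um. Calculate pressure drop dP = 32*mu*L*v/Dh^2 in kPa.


Step 1: Convert to SI: L = 46058e-6 m, Dh = 191e-6 m
Step 2: dP = 32 * 0.001 * 46058e-6 * 0.034 / (191e-6)^2
Step 3: dP = 1373.62 Pa
Step 4: Convert to kPa: dP = 1.37 kPa


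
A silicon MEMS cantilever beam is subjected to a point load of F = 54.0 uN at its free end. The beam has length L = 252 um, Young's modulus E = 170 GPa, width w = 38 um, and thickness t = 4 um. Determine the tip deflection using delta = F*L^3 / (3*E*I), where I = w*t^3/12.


Step 1: Calculate the second moment of area.
I = w * t^3 / 12 = 38 * 4^3 / 12 = 202.6667 um^4
Step 2: Convert E to consistent units (1 GPa = 1000 uN/um^2).
E = 170 GPa = 170000 uN/um^2
Step 3: Calculate tip deflection.
delta = F * L^3 / (3 * E * I)
delta = 54.0 * 252^3 / (3 * 170000 * 202.6667)
delta = 8.3607 um


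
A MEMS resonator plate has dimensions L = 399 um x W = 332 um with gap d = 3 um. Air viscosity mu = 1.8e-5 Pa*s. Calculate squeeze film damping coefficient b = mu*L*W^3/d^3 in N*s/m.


Step 1: Convert to SI.
L = 399e-6 m, W = 332e-6 m, d = 3e-6 m
Step 2: W^3 = (332e-6)^3 = 3.66e-11 m^3
Step 3: d^3 = (3e-6)^3 = 2.70e-17 m^3
Step 4: b = 1.8e-5 * 399e-6 * 3.66e-11 / 2.70e-17
b = 9.73e-03 N*s/m


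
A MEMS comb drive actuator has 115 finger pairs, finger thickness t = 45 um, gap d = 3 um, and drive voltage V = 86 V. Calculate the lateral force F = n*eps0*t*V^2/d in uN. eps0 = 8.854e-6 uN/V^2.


Step 1: Parameters: n=115, eps0=8.854e-6 uN/V^2, t=45 um, V=86 V, d=3 um
Step 2: V^2 = 7396
Step 3: F = 115 * 8.854e-6 * 45 * 7396 / 3
F = 112.96 uN


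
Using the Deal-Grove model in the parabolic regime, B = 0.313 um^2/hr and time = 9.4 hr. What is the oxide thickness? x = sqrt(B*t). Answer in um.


Step 1: Compute B*t = 0.313 * 9.4 = 2.9422
Step 2: x = sqrt(2.9422)
x = 1.715 um


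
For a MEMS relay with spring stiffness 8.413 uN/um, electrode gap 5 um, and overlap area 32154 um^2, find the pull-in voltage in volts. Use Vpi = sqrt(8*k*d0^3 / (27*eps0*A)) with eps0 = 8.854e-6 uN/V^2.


Step 1: Compute numerator: 8 * k * d0^3 = 8 * 8.413 * 5^3 = 8413.0
Step 2: Compute denominator: 27 * eps0 * A = 27 * 8.854e-6 * 32154 = 7.686671
Step 3: Vpi = sqrt(8413.0 / 7.686671)
Vpi = 33.08 V


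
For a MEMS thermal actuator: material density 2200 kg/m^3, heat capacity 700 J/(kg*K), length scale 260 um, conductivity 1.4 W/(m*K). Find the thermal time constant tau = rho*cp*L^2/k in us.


Step 1: Convert L to m: L = 260e-6 m
Step 2: L^2 = (260e-6)^2 = 6.76e-08 m^2
Step 3: tau = 2200 * 700 * 6.76e-08 / 1.4 = 7.436e-02 s
Step 4: Convert to microseconds (multiply by 1e6).
tau = 74360.0 us


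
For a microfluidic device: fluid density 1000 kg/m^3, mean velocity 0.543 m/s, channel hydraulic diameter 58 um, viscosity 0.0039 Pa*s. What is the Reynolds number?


Step 1: Convert Dh to meters: Dh = 58e-6 m
Step 2: Re = rho * v * Dh / mu
Re = 1000 * 0.543 * 58e-6 / 0.0039
Re = 8.075


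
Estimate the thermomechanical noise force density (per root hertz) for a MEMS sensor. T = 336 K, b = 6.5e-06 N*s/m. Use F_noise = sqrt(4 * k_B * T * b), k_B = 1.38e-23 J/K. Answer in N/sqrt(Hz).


Step 1: Compute 4 * k_B * T * b
= 4 * 1.38e-23 * 336 * 6.5e-06
= 1.2056e-25 N^2/Hz
Step 2: F_noise = sqrt(1.2056e-25)
F_noise = 3.47e-13 N/sqrt(Hz)


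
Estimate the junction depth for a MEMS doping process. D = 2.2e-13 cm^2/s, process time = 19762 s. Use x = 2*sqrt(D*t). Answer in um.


Step 1: Compute D*t = 2.2e-13 * 19762 = 4.34764e-09 cm^2
Step 2: sqrt(D*t) = 6.59366e-05 cm
Step 3: x = 2 * 6.59366e-05 cm = 1.318732e-04 cm
Step 4: Convert to um (1 cm = 1e4 um): x = 1.319 um


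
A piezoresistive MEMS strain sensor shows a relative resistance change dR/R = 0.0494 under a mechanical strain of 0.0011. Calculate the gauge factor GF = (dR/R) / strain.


Step 1: Identify values.
dR/R = 0.0494, strain = 0.0011
Step 2: GF = (dR/R) / strain = 0.0494 / 0.0011
GF = 44.9


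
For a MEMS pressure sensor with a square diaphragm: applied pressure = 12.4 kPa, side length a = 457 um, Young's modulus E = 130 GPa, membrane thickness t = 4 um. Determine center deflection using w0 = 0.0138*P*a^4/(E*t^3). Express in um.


Step 1: Convert pressure to compatible units (E is in GPa, so P in GPa).
P = 12.4 kPa = 12.4e-6 GPa
Step 2: Compute numerator: 0.0138 * P * a^4.
a^4 = 457^4 = 43617904801
numerator = 0.0138 * 12.4e-6 * 43617904801 = 7.4639e+03
Step 3: Compute denominator: E * t^3 = 130 * 4^3 = 8320
Step 4: w0 = numerator / denominator = 7.4639e+03 / 8320 = 0.8971 um


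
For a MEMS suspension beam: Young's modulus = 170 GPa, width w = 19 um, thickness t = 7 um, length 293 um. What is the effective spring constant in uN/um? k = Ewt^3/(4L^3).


Step 1: Convert E to consistent units (1 GPa = 1000 uN/um^2).
E = 170 GPa = 170000 uN/um^2
Step 2: Compute t^3 = 7^3 = 343
Step 3: Compute L^3 = 293^3 = 25153757
Step 4: k = 170000 * 19 * 343 / (4 * 25153757)
k = 11.0112 uN/um


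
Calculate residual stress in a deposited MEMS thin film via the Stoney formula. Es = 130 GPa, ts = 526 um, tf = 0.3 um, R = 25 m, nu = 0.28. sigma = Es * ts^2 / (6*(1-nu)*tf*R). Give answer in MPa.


Step 1: Compute numerator: Es * ts^2 = 130 * 526^2 = 35967880 (GPa*um^2)
Step 2: Compute denominator (R in um): 6*(1-nu)*tf*R = 6*0.72*0.3*25e6 = 32400000.0 (um^2)
Step 3: sigma (GPa) = 35967880 / 32400000.0 = 1.11012e+00 GPa
Step 4: Convert to MPa (x1000): sigma = 1110.1 MPa


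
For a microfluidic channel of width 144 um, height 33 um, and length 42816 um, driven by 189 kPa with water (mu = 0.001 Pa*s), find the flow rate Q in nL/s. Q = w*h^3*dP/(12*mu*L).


Step 1: Convert all dimensions to SI (meters).
w = 144e-6 m, h = 33e-6 m, L = 42816e-6 m, dP = 189e3 Pa
Step 2: Q = w * h^3 * dP / (12 * mu * L)
Q = 144e-6 * (33e-6)^3 * 189e3 / (12 * 0.001 * 42816e-6) = 1.90361351e-09 m^3/s
Step 3: Convert Q from m^3/s to nL/s (1 m^3 = 1e12 nL, so multiply by 1e12).
Q = 1903.614 nL/s


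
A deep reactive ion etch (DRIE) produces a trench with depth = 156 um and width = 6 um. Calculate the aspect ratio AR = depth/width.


Step 1: AR = depth / width
Step 2: AR = 156 / 6
AR = 26.0


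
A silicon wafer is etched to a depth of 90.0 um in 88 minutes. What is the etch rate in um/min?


Step 1: Etch rate = depth / time
Step 2: rate = 90.0 / 88
rate = 1.023 um/min


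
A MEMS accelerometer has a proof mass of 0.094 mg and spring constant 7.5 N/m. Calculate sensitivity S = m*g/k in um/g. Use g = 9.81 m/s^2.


Step 1: Convert mass: m = 0.094 mg = 9.40e-08 kg
Step 2: S = m * g / k = 9.40e-08 * 9.81 / 7.5
Step 3: S = 1.23e-07 m/g
Step 4: Convert to um/g: S = 0.123 um/g


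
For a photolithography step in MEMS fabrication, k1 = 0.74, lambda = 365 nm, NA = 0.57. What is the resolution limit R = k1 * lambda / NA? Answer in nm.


Step 1: Identify values: k1 = 0.74, lambda = 365 nm, NA = 0.57
Step 2: R = k1 * lambda / NA
R = 0.74 * 365 / 0.57
R = 473.9 nm


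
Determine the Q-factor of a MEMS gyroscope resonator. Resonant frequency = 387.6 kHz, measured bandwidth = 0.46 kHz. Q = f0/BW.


Step 1: Q = f0 / bandwidth
Step 2: Q = 387.6 / 0.46
Q = 842.6


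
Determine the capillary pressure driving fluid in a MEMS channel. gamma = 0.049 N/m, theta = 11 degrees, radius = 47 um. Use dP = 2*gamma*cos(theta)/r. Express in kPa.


Step 1: cos(11 deg) = 0.9816
Step 2: Convert r to m: r = 47e-6 m
Step 3: dP = 2 * 0.049 * 0.9816 / 47e-6 = 2046.7 Pa
Step 4: Convert Pa to kPa (divide by 1000).
dP = 2.05 kPa


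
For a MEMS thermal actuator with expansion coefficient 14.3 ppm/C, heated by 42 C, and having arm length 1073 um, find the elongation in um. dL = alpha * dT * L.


Step 1: Convert CTE: alpha = 14.3 ppm/C = 14.3e-6 /C
Step 2: dL = 14.3e-6 * 42 * 1073
dL = 0.6444 um


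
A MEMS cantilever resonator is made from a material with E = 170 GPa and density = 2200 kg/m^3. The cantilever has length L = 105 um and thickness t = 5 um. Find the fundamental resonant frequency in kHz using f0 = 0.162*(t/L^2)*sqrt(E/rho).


Step 1: Convert units to SI.
t_SI = 5e-6 m, L_SI = 105e-6 m
Step 2: Calculate sqrt(E/rho).
sqrt(170e9 / 2200) = 8790.49 m/s
Step 3: Compute f0.
f0 = 0.162 * 5e-6 / (105e-6)^2 * 8790.49 = 645831.9 Hz = 645.83 kHz


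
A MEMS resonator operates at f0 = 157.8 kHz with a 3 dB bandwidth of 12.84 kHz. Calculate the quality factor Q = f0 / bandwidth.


Step 1: Q = f0 / bandwidth
Step 2: Q = 157.8 / 12.84
Q = 12.3


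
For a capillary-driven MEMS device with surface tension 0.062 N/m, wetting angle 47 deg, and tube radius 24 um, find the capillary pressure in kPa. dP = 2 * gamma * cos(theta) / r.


Step 1: cos(47 deg) = 0.682
Step 2: Convert r to m: r = 24e-6 m
Step 3: dP = 2 * 0.062 * 0.682 / 24e-6 = 3523.7 Pa
Step 4: Convert Pa to kPa (divide by 1000).
dP = 3.52 kPa


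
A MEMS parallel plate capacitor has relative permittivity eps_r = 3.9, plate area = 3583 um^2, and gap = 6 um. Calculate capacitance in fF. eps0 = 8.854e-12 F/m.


Step 1: Convert area to m^2: A = 3583e-12 m^2
Step 2: Convert gap to m: d = 6e-6 m
Step 3: C = eps0 * eps_r * A / d
C = 8.854e-12 * 3.9 * 3583e-12 / 6e-6
Step 4: Convert to fF (multiply by 1e15).
C = 20.62 fF


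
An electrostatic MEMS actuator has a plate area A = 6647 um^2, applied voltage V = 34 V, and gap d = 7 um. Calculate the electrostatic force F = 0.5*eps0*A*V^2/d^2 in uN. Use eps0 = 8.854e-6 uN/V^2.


Step 1: Identify parameters.
eps0 = 8.854e-6 uN/V^2, A = 6647 um^2, V = 34 V, d = 7 um
Step 2: Compute V^2 = 34^2 = 1156
Step 3: Compute d^2 = 7^2 = 49
Step 4: F = 0.5 * 8.854e-6 * 6647 * 1156 / 49
F = 0.694 uN


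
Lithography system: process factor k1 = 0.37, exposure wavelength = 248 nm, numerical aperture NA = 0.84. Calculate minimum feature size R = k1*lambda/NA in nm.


Step 1: Identify values: k1 = 0.37, lambda = 248 nm, NA = 0.84
Step 2: R = k1 * lambda / NA
R = 0.37 * 248 / 0.84
R = 109.2 nm


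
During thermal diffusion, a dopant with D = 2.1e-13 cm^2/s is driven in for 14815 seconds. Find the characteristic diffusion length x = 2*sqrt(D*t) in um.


Step 1: Compute D*t = 2.1e-13 * 14815 = 3.11115e-09 cm^2
Step 2: sqrt(D*t) = 5.57777e-05 cm
Step 3: x = 2 * 5.57777e-05 cm = 1.115554e-04 cm
Step 4: Convert to um (1 cm = 1e4 um): x = 1.116 um


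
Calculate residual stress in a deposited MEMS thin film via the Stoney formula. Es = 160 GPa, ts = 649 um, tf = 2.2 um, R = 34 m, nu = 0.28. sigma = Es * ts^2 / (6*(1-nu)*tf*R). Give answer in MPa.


Step 1: Compute numerator: Es * ts^2 = 160 * 649^2 = 67392160 (GPa*um^2)
Step 2: Compute denominator (R in um): 6*(1-nu)*tf*R = 6*0.72*2.2*34e6 = 323136000.0 (um^2)
Step 3: sigma (GPa) = 67392160 / 323136000.0 = 2.08557e-01 GPa
Step 4: Convert to MPa (x1000): sigma = 208.6 MPa


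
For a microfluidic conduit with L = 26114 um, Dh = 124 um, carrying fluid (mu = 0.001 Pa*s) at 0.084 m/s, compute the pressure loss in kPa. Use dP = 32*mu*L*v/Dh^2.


Step 1: Convert to SI: L = 26114e-6 m, Dh = 124e-6 m
Step 2: dP = 32 * 0.001 * 26114e-6 * 0.084 / (124e-6)^2
Step 3: dP = 4565.19 Pa
Step 4: Convert to kPa: dP = 4.57 kPa


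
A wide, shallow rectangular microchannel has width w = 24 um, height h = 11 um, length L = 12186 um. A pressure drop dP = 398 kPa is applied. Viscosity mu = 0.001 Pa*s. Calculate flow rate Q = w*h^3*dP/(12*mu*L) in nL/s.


Step 1: Convert all dimensions to SI (meters).
w = 24e-6 m, h = 11e-6 m, L = 12186e-6 m, dP = 398e3 Pa
Step 2: Q = w * h^3 * dP / (12 * mu * L)
Q = 24e-6 * (11e-6)^3 * 398e3 / (12 * 0.001 * 12186e-6) = 8.694206e-11 m^3/s
Step 3: Convert Q from m^3/s to nL/s (1 m^3 = 1e12 nL, so multiply by 1e12).
Q = 86.942 nL/s


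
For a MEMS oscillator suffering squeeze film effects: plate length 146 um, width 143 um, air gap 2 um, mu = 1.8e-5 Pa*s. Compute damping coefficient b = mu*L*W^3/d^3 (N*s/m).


Step 1: Convert to SI.
L = 146e-6 m, W = 143e-6 m, d = 2e-6 m
Step 2: W^3 = (143e-6)^3 = 2.92e-12 m^3
Step 3: d^3 = (2e-6)^3 = 8.00e-18 m^3
Step 4: b = 1.8e-5 * 146e-6 * 2.92e-12 / 8.00e-18
b = 9.61e-04 N*s/m


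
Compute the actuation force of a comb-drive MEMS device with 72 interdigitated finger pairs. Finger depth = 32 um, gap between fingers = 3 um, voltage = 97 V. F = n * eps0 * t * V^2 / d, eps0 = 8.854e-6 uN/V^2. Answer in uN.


Step 1: Parameters: n=72, eps0=8.854e-6 uN/V^2, t=32 um, V=97 V, d=3 um
Step 2: V^2 = 9409
Step 3: F = 72 * 8.854e-6 * 32 * 9409 / 3
F = 63.98 uN


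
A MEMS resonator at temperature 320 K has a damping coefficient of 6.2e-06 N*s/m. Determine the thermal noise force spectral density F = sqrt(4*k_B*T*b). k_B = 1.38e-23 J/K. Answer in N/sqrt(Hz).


Step 1: Compute 4 * k_B * T * b
= 4 * 1.38e-23 * 320 * 6.2e-06
= 1.0952e-25 N^2/Hz
Step 2: F_noise = sqrt(1.0952e-25)
F_noise = 3.31e-13 N/sqrt(Hz)


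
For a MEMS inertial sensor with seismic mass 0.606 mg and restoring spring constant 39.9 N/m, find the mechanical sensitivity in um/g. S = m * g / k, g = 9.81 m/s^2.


Step 1: Convert mass: m = 0.606 mg = 6.06e-07 kg
Step 2: S = m * g / k = 6.06e-07 * 9.81 / 39.9
Step 3: S = 1.49e-07 m/g
Step 4: Convert to um/g: S = 0.149 um/g


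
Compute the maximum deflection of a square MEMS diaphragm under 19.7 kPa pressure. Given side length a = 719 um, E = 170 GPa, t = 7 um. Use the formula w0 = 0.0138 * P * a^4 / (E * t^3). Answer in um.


Step 1: Convert pressure to compatible units (E is in GPa, so P in GPa).
P = 19.7 kPa = 19.7e-6 GPa
Step 2: Compute numerator: 0.0138 * P * a^4.
a^4 = 719^4 = 267248675521
numerator = 0.0138 * 19.7e-6 * 267248675521 = 7.26542e+04
Step 3: Compute denominator: E * t^3 = 170 * 7^3 = 58310
Step 4: w0 = numerator / denominator = 7.26542e+04 / 58310 = 1.246 um


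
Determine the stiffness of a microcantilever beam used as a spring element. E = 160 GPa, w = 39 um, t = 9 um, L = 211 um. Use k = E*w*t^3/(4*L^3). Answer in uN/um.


Step 1: Convert E to consistent units (1 GPa = 1000 uN/um^2).
E = 160 GPa = 160000 uN/um^2
Step 2: Compute t^3 = 9^3 = 729
Step 3: Compute L^3 = 211^3 = 9393931
Step 4: k = 160000 * 39 * 729 / (4 * 9393931)
k = 121.0611 uN/um


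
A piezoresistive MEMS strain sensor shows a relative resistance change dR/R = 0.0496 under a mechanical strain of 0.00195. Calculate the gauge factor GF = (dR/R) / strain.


Step 1: Identify values.
dR/R = 0.0496, strain = 0.00195
Step 2: GF = (dR/R) / strain = 0.0496 / 0.00195
GF = 25.4


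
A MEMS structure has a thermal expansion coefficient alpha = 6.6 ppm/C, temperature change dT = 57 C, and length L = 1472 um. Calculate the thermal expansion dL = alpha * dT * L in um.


Step 1: Convert CTE: alpha = 6.6 ppm/C = 6.6e-6 /C
Step 2: dL = 6.6e-6 * 57 * 1472
dL = 0.5538 um


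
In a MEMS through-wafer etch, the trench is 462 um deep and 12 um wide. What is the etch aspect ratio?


Step 1: AR = depth / width
Step 2: AR = 462 / 12
AR = 38.5


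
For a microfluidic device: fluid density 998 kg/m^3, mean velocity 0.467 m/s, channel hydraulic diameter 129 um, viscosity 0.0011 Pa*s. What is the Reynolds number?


Step 1: Convert Dh to meters: Dh = 129e-6 m
Step 2: Re = rho * v * Dh / mu
Re = 998 * 0.467 * 129e-6 / 0.0011
Re = 54.657


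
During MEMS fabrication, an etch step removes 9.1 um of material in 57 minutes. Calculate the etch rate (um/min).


Step 1: Etch rate = depth / time
Step 2: rate = 9.1 / 57
rate = 0.16 um/min


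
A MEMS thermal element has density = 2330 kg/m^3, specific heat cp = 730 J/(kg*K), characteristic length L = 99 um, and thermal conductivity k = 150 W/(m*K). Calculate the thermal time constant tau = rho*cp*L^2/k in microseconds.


Step 1: Convert L to m: L = 99e-6 m
Step 2: L^2 = (99e-6)^2 = 9.801e-09 m^2
Step 3: tau = 2330 * 730 * 9.801e-09 / 150 = 1.1113681e-04 s
Step 4: Convert to microseconds (multiply by 1e6).
tau = 111.137 us


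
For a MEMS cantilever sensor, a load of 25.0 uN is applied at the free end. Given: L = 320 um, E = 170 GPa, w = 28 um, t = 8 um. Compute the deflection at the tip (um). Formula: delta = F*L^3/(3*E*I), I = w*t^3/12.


Step 1: Calculate the second moment of area.
I = w * t^3 / 12 = 28 * 8^3 / 12 = 1194.6667 um^4
Step 2: Convert E to consistent units (1 GPa = 1000 uN/um^2).
E = 170 GPa = 170000 uN/um^2
Step 3: Calculate tip deflection.
delta = F * L^3 / (3 * E * I)
delta = 25.0 * 320^3 / (3 * 170000 * 1194.6667)
delta = 1.3445 um


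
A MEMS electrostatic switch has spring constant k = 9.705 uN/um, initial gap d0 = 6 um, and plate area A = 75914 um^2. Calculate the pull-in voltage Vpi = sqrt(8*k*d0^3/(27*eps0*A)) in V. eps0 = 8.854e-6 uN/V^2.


Step 1: Compute numerator: 8 * k * d0^3 = 8 * 9.705 * 6^3 = 16770.24
Step 2: Compute denominator: 27 * eps0 * A = 27 * 8.854e-6 * 75914 = 18.147849
Step 3: Vpi = sqrt(16770.24 / 18.147849)
Vpi = 30.4 V


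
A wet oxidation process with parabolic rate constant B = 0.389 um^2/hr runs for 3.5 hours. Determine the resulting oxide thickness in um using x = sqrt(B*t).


Step 1: Compute B*t = 0.389 * 3.5 = 1.3615
Step 2: x = sqrt(1.3615)
x = 1.167 um


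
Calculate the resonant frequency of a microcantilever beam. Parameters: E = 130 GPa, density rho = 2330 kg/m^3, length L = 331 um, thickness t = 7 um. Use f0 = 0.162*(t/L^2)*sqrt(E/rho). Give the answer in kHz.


Step 1: Convert units to SI.
t_SI = 7e-6 m, L_SI = 331e-6 m
Step 2: Calculate sqrt(E/rho).
sqrt(130e9 / 2330) = 7469.54 m/s
Step 3: Compute f0.
f0 = 0.162 * 7e-6 / (331e-6)^2 * 7469.54 = 77312.7 Hz = 77.31 kHz


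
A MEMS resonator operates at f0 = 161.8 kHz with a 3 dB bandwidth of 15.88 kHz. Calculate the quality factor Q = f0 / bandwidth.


Step 1: Q = f0 / bandwidth
Step 2: Q = 161.8 / 15.88
Q = 10.2


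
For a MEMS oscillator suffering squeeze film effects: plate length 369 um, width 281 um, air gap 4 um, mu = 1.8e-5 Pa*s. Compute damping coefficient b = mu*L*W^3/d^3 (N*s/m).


Step 1: Convert to SI.
L = 369e-6 m, W = 281e-6 m, d = 4e-6 m
Step 2: W^3 = (281e-6)^3 = 2.22e-11 m^3
Step 3: d^3 = (4e-6)^3 = 6.40e-17 m^3
Step 4: b = 1.8e-5 * 369e-6 * 2.22e-11 / 6.40e-17
b = 2.30e-03 N*s/m


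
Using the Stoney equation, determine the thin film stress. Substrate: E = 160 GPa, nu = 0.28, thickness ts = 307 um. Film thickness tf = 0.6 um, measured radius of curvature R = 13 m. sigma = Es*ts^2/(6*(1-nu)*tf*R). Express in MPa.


Step 1: Compute numerator: Es * ts^2 = 160 * 307^2 = 15079840 (GPa*um^2)
Step 2: Compute denominator (R in um): 6*(1-nu)*tf*R = 6*0.72*0.6*13e6 = 33696000.0 (um^2)
Step 3: sigma (GPa) = 15079840 / 33696000.0 = 4.47526e-01 GPa
Step 4: Convert to MPa (x1000): sigma = 447.5 MPa


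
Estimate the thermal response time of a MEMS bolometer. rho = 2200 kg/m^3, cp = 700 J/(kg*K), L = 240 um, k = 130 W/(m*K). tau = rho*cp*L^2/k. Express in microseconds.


Step 1: Convert L to m: L = 240e-6 m
Step 2: L^2 = (240e-6)^2 = 5.76e-08 m^2
Step 3: tau = 2200 * 700 * 5.76e-08 / 130 = 6.8233846e-04 s
Step 4: Convert to microseconds (multiply by 1e6).
tau = 682.338 us


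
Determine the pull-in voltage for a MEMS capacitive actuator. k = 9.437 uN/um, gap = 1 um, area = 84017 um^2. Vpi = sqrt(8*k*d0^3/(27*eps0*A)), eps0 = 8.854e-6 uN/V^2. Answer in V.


Step 1: Compute numerator: 8 * k * d0^3 = 8 * 9.437 * 1^3 = 75.496
Step 2: Compute denominator: 27 * eps0 * A = 27 * 8.854e-6 * 84017 = 20.084936
Step 3: Vpi = sqrt(75.496 / 20.084936)
Vpi = 1.94 V


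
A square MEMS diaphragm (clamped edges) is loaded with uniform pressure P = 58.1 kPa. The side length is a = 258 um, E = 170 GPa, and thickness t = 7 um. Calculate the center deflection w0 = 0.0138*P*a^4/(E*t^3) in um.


Step 1: Convert pressure to compatible units (E is in GPa, so P in GPa).
P = 58.1 kPa = 58.1e-6 GPa
Step 2: Compute numerator: 0.0138 * P * a^4.
a^4 = 258^4 = 4430766096
numerator = 0.0138 * 58.1e-6 * 4430766096 = 3.5525e+03
Step 3: Compute denominator: E * t^3 = 170 * 7^3 = 58310
Step 4: w0 = numerator / denominator = 3.5525e+03 / 58310 = 0.0609 um


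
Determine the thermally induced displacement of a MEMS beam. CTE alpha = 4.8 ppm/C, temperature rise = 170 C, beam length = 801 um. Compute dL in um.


Step 1: Convert CTE: alpha = 4.8 ppm/C = 4.8e-6 /C
Step 2: dL = 4.8e-6 * 170 * 801
dL = 0.6536 um


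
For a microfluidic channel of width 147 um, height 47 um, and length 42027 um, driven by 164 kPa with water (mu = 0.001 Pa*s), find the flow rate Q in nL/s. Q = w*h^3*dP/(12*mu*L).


Step 1: Convert all dimensions to SI (meters).
w = 147e-6 m, h = 47e-6 m, L = 42027e-6 m, dP = 164e3 Pa
Step 2: Q = w * h^3 * dP / (12 * mu * L)
Q = 147e-6 * (47e-6)^3 * 164e3 / (12 * 0.001 * 42027e-6) = 4.9630097e-09 m^3/s
Step 3: Convert Q from m^3/s to nL/s (1 m^3 = 1e12 nL, so multiply by 1e12).
Q = 4963.01 nL/s


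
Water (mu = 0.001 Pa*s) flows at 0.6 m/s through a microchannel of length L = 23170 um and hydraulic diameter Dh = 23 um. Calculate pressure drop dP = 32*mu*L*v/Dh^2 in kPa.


Step 1: Convert to SI: L = 23170e-6 m, Dh = 23e-6 m
Step 2: dP = 32 * 0.001 * 23170e-6 * 0.6 / (23e-6)^2
Step 3: dP = 840952.74 Pa
Step 4: Convert to kPa: dP = 840.95 kPa


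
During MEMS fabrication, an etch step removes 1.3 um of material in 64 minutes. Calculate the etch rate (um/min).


Step 1: Etch rate = depth / time
Step 2: rate = 1.3 / 64
rate = 0.02 um/min


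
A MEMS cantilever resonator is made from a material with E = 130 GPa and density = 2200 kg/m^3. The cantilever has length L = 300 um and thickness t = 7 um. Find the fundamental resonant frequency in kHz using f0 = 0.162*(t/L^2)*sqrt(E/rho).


Step 1: Convert units to SI.
t_SI = 7e-6 m, L_SI = 300e-6 m
Step 2: Calculate sqrt(E/rho).
sqrt(130e9 / 2200) = 7687.06 m/s
Step 3: Compute f0.
f0 = 0.162 * 7e-6 / (300e-6)^2 * 7687.06 = 96857.0 Hz = 96.86 kHz


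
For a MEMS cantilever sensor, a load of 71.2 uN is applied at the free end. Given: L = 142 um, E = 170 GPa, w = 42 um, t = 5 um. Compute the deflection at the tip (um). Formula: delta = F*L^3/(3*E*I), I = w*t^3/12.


Step 1: Calculate the second moment of area.
I = w * t^3 / 12 = 42 * 5^3 / 12 = 437.5 um^4
Step 2: Convert E to consistent units (1 GPa = 1000 uN/um^2).
E = 170 GPa = 170000 uN/um^2
Step 3: Calculate tip deflection.
delta = F * L^3 / (3 * E * I)
delta = 71.2 * 142^3 / (3 * 170000 * 437.5)
delta = 0.9137 um


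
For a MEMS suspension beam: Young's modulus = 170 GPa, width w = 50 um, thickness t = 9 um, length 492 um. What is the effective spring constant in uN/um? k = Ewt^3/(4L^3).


Step 1: Convert E to consistent units (1 GPa = 1000 uN/um^2).
E = 170 GPa = 170000 uN/um^2
Step 2: Compute t^3 = 9^3 = 729
Step 3: Compute L^3 = 492^3 = 119095488
Step 4: k = 170000 * 50 * 729 / (4 * 119095488)
k = 13.0074 uN/um


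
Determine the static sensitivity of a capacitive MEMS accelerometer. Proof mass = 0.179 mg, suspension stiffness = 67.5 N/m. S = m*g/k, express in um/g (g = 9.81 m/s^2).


Step 1: Convert mass: m = 0.179 mg = 1.79e-07 kg
Step 2: S = m * g / k = 1.79e-07 * 9.81 / 67.5
Step 3: S = 2.60e-08 m/g
Step 4: Convert to um/g: S = 0.026 um/g


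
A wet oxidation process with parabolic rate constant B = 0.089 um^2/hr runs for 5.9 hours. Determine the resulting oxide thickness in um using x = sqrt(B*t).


Step 1: Compute B*t = 0.089 * 5.9 = 0.5251
Step 2: x = sqrt(0.5251)
x = 0.725 um


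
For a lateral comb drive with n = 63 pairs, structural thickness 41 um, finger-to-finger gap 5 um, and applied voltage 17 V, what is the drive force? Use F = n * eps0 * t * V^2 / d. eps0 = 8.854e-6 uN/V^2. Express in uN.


Step 1: Parameters: n=63, eps0=8.854e-6 uN/V^2, t=41 um, V=17 V, d=5 um
Step 2: V^2 = 289
Step 3: F = 63 * 8.854e-6 * 41 * 289 / 5
F = 1.322 uN


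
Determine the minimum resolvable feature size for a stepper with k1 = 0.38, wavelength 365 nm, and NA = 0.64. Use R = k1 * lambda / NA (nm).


Step 1: Identify values: k1 = 0.38, lambda = 365 nm, NA = 0.64
Step 2: R = k1 * lambda / NA
R = 0.38 * 365 / 0.64
R = 216.7 nm


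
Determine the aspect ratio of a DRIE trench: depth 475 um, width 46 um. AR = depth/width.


Step 1: AR = depth / width
Step 2: AR = 475 / 46
AR = 10.3


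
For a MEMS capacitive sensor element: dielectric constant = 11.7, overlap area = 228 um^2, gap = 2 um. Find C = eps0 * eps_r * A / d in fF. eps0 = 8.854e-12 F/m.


Step 1: Convert area to m^2: A = 228e-12 m^2
Step 2: Convert gap to m: d = 2e-6 m
Step 3: C = eps0 * eps_r * A / d
C = 8.854e-12 * 11.7 * 228e-12 / 2e-6
Step 4: Convert to fF (multiply by 1e15).
C = 11.81 fF
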